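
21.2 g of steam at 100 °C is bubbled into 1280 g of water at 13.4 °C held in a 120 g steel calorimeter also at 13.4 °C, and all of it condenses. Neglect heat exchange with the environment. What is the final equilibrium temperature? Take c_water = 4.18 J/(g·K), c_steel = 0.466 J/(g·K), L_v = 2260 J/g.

Energy balance with sensible and latent terms:
latent heat released on condensation: 21.2×2260 = 47912; condensate cools 100→T: 21.2×4.18×(T − 100) = 88.62(T − 100); original water: 5350.4(T − 13.4); cup: 55.92(T − 13.4)
5494.9 T = 47912 + 8861.6 + 72445 = 129218
T ≈ 23.52 °C — below 100 °C, confirming all the steam condensed.

T_f ≈ 23.5 °C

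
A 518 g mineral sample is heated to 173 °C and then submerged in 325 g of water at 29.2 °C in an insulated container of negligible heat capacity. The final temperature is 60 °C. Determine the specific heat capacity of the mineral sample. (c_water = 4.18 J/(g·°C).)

Heat lost by the mineral sample = heat gained by the water:
518·c·(173 − 60) = 325·4.18·(60 − 29.2)
58534 c = 41842  ⇒  c ≈ 0.7148 J/(g·°C)

c ≈ 0.715 J/(g·°C)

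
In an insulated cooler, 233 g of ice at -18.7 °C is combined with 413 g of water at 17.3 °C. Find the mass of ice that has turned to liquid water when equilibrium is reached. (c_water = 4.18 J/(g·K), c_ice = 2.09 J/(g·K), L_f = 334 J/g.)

m_melted ≈ 62.2 g

Heat available from the water dropping to 0 °C: 413×4.18×17.3 = 29866 J.
Of that, 233×2.09×18.7 = 9106.3 J goes to bring the ice to 0 °C, leaving 20759 J.
Melting all 233 g of ice would need 233×334 = 77822 J.
That's not enough to melt it all — equilibrium is at 0 °C with ice remaining.
Mass melted = 20759/334 ≈ 62.15 g.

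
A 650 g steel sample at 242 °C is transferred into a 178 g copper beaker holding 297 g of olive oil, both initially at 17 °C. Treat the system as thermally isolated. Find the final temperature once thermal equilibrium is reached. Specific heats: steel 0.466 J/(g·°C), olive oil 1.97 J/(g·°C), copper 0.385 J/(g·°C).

Energy conservation, ΣQ = 0:
650×0.466×(T − 242) + 297×1.97×(T − 17) + 178×0.385×(T − 17) = 0
302.9(T − 242) + 585.09(T − 17) + 68.53(T − 17) = 0
956.52 T = 84413
T ≈ 88.25 °C

T_f ≈ 88.3 °C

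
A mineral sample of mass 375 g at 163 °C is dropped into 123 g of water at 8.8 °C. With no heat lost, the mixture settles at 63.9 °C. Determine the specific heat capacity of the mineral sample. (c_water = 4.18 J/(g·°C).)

c ≈ 0.762 J/(g·°C)

m_s c (T_s − T_f) = m_water c_water (T_f − T_0):
375×c×(163 − 63.9) = 123×4.18×(63.9 − 8.8)
37162 c = 28329  ⇒  c ≈ 0.7623 J/(g·°C)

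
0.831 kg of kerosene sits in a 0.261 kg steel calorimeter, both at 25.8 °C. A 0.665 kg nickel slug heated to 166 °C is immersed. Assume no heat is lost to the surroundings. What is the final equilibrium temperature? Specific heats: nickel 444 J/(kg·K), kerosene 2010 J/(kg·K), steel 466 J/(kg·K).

T_f ≈ 45.6 °C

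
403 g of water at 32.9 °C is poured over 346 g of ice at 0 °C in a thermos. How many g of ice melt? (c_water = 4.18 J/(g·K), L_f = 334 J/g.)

m_melted ≈ 166 g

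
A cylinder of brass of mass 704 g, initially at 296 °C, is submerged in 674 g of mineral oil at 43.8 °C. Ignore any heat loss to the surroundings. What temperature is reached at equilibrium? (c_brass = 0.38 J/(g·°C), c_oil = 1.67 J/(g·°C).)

T_f ≈ 92.2 °C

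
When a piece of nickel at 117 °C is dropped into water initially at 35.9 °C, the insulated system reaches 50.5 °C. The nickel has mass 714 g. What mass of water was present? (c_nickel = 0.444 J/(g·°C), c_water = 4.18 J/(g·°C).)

m ≈ 345 g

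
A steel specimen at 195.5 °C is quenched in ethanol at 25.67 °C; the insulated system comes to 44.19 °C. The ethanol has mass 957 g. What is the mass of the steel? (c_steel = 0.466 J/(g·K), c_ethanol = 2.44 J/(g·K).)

m ≈ 613 g

Heat lost by the steel = heat gained by the ethanol:
m×0.466×(195.5 − 44.19) = 957×2.44×(44.19 − 25.67)
70.51 m = 43246  ⇒  m ≈ 613.3 g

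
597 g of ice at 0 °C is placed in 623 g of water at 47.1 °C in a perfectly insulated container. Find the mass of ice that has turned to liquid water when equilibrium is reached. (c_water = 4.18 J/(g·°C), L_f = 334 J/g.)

Heat available from the water dropping to 0 °C: 623·4.18·47.1 = 122655 J.
To melt every bit of ice: 597·334 = 199398 J.
122655 J < 199398 J, so only part of the ice melts and the system sits at 0 °C.
m_melt = 122655 / L_f = 367.2 g.

m_melted ≈ 367 g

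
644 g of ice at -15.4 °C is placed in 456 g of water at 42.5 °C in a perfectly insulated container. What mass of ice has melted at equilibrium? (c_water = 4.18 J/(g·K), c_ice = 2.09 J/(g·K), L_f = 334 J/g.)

m_melted ≈ 180 g

Heat available from the water dropping to 0 °C: 456×4.18×42.5 = 81008 J.
Of that, 644×2.09×15.4 = 20728 J goes to bring the ice to 0 °C, leaving 60281 J.
Melting all 644 g of ice would need 644×334 = 215096 J.
60281 J < 215096 J, so only part of the ice melts and the system sits at 0 °C.
Mass melted = 60281/334 ≈ 180.5 g.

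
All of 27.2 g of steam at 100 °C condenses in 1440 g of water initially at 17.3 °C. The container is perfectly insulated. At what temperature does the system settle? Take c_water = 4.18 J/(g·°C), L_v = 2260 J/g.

Energy conservation, ΣQ = 0:
condense steam: −27.2·2260 = −61472; condensate cools 100→T: 27.2·4.18·(T − 100) = 113.7(T − 100); water warms: 1440·4.18·(T − 17.3) = 6019.2(T − 17.3)
6132.9 T = 61472 + 11370 + 104132 = 176974
T ≈ 28.86 °C (< 100 °C, so full condensation is consistent).

T_f ≈ 28.9 °C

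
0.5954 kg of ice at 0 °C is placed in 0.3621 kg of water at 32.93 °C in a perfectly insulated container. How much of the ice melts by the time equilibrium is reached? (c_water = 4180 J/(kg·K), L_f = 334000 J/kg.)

m_melted ≈ 0.149 kg

Water can give up m c ΔT = 0.3621×4180×32.93 = 49842 J before reaching 0 °C.
Fully melting the ice requires m_ice L_f = 0.5954×334000 = 198864 J.
Since 49842 < 198864 J, not all the ice melts; equilibrium is at 0 °C.
m_melt = 49842 / L_f = 0.1492 kg.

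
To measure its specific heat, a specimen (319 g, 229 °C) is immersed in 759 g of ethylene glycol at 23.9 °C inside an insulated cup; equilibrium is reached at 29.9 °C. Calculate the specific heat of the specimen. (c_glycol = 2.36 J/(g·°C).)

c ≈ 0.169 J/(g·°C)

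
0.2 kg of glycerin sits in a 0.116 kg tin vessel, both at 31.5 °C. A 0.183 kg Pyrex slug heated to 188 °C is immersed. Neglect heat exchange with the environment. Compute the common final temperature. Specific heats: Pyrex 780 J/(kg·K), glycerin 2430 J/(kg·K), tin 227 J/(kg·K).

T_f ≈ 65.6 °C

Let T be the final temperature. ΣQ_i = 0:
0.183·780·(T − 188) + 0.2·2430·(T − 31.5) + 0.116·227·(T − 31.5) = 0
142.74(T − 188) + 486(T − 31.5) + 26.33(T − 31.5) = 0
655.07 T = 42974
T = 42974 / 655.07 = 65.6 °C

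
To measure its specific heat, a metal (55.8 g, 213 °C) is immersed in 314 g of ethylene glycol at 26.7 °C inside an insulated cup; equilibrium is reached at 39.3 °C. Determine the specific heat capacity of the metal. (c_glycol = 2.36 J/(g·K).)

m_s c (T_s − T_f) = m_glycol c_glycol (T_f − T_0):
55.8·c·(213 − 39.3) = 314·2.36·(39.3 − 26.7)
9692.5 c = 9337.1  ⇒  c ≈ 0.9633 J/(g·K)

c ≈ 0.963 J/(g·K)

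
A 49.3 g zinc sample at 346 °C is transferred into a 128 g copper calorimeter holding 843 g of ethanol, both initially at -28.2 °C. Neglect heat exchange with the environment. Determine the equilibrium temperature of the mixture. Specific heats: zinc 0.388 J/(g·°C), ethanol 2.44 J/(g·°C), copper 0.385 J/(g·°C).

Net heat exchanged in the isolated system is zero:
49.3×0.388×(T − 346) + 843×2.44×(T − (-28.2)) + 128×0.385×(T − (-28.2)) = 0
19.13(T − 346) + 2056.9(T − (-28.2)) + 49.28(T − (-28.2)) = 0
(19.13 + 2056.9 + 49.28) T = 19.13×346 + 2056.9×(-28.2) + 49.28×(-28.2)
T = -52776 / 2125.3 = -24.8 °C

T_f ≈ -24.8 °C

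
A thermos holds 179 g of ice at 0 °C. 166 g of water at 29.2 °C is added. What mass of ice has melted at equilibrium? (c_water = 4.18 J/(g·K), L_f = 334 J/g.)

Cooling the water to 0 °C releases 166·4.18·29.2 = 20261 J.
Fully melting the ice requires m_ice L_f = 179·334 = 59786 J.
20261 J < 59786 J, so only part of the ice melts and the system sits at 0 °C.
m_melted·334 = 20261  ⇒  m_melted ≈ 60.66 g.

m_melted ≈ 60.7 g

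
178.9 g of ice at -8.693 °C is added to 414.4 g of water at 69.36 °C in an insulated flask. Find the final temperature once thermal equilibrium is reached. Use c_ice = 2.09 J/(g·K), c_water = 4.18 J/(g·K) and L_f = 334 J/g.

Setting the total heat transfer to zero:
ice -8.693→0 °C: 178.9·2.09·8.693 = 3250.3
  melt ice: 178.9·334 = 59753
  meltwater 0→T: 178.9·4.18·T = 747.8 T
  water cools: 414.4·4.18·(T − 69.36) = 1732.2(T − 69.36)
2480 T = 120145 − 63003 = 57142
T ≈ 23.04 °C (positive, so assuming full melt was valid).

T_f ≈ 23.0 °C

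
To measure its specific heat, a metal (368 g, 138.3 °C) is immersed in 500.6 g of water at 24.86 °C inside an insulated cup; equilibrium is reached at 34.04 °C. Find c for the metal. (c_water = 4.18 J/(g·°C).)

c ≈ 0.501 J/(g·°C)

Let T be the final temperature. ΣQ_i = 0:
368×c×(34.04 − 138.3) + 500.6×4.18×(34.04 − 24.86) = 0
-38368 c = -19209
c = -19209/-38368 ≈ 0.5007 J/(g·°C)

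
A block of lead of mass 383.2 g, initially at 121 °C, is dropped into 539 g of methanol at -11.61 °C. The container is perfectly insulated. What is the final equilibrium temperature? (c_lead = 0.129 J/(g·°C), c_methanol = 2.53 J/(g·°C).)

|Q_lead| = |Q_methanol|:
383.2×0.129×(121 − T) = 539×2.53×(T − (-11.61))
49.43(121 − T) = 1363.7(T − (-11.61))
1413.1 T = -9850.8  ⇒  T ≈ -6.97 °C

T_f ≈ -7.0 °C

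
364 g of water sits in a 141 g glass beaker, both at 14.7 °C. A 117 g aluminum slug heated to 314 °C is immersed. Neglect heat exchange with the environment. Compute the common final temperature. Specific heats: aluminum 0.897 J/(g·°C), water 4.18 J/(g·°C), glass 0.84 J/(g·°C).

T_f ≈ 32.7 °C

Let T be the final temperature. ΣQ_i = 0:
117*0.897*(T − 314) + 364*4.18*(T − 14.7) + 141*0.84*(T − 14.7) = 0
104.95(T − 314) + 1521.5(T − 14.7) + 118.44(T − 14.7) = 0
1744.9 T = 57061
T = 57061 / 1744.9 = 32.7 °C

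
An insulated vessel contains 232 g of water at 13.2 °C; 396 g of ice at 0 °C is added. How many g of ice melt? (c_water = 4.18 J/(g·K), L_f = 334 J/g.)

Heat available from the water dropping to 0 °C: 232·4.18·13.2 = 12801 J.
Melting all 396 g of ice would need 396·334 = 132264 J.
That's not enough to melt it all — equilibrium is at 0 °C with ice remaining.
m_melt = 12801 / L_f = 38.33 g.

m_melted ≈ 38.3 g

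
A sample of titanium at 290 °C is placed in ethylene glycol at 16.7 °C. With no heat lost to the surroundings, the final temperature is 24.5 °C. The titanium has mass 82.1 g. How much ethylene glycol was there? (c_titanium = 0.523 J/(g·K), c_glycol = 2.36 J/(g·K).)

|Q_titanium| = |Q_glycol|:
82.1×0.523×(290 − 24.5) = m×2.36×(24.5 − 16.7)
18.41 m = 11400  ⇒  m ≈ 619.3 g

m ≈ 619 g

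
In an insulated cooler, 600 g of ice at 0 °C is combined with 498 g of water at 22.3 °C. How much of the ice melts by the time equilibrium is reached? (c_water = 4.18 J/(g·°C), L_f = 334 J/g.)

m_melted ≈ 139 g

Heat available from the water dropping to 0 °C: 498·4.18·22.3 = 46421 J.
Melting all 600 g of ice would need 600·334 = 200400 J.
That's not enough to melt it all — equilibrium is at 0 °C with ice remaining.
m_melt = 46421 / L_f = 139 g.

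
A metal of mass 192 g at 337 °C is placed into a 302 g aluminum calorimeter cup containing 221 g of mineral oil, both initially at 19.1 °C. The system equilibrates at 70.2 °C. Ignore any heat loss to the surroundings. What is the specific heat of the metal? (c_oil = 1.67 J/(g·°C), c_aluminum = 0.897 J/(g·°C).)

c ≈ 0.638 J/(g·°C)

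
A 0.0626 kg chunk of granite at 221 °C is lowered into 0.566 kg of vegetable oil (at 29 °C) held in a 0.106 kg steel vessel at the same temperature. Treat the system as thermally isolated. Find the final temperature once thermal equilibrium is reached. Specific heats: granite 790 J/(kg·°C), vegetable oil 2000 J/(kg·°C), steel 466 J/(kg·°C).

T_f ≈ 36.7 °C

Heat gained plus heat lost sum to zero:
0.0626×790×(T − 221) + 0.566×2000×(T − 29) + 0.106×466×(T − 29) = 0
49.45(T − 221) + 1132(T − 29) + 49.4(T − 29) = 0
(49.45 + 1132 + 49.4) T = 49.45×221 + 1132×29 + 49.4×29
T = 45190/1230.8 ≈ 36.71 °C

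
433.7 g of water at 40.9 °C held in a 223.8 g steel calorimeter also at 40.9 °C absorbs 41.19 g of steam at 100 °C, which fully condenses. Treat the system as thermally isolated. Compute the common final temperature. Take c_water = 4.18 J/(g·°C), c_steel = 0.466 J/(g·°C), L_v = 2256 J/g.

Sum of m c ΔT and latent-heat terms is zero:
steam→water at 100 °C releases m L_v = 41.19·2256 = 92925; condensed water 100 °C→T: 172.17(T − 100); water warms: 433.7·4.18·(T − 40.9) = 1812.9(T − 40.9); cup: 104.29(T − 40.9)
2089.3 T = 92925 + 17217 + 78412 = 188554
T ≈ 90.25 °C, under the boiling point, so the assumption holds.

T_f ≈ 90.2 °C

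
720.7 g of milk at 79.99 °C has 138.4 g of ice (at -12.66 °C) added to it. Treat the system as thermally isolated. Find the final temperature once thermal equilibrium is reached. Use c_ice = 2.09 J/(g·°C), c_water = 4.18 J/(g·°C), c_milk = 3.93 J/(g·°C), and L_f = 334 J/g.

T_f ≈ 51.8 °C

Conservation of energy gives ΣQ = 0:
warm ice to 0 °C: 138.4×2.09×(0 − (-12.66)) = 3662
  melt ice: 138.4×334 = 46226
  warm the meltwater: 578.51 T
  milk cools: 720.7×3.93×(T − 79.99) = 2832.4(T − 79.99)
3410.9 T = 226560 − 49888 = 176672
T ≈ 51.80 °C. Since T > 0 °C, the all-ice-melts assumption holds.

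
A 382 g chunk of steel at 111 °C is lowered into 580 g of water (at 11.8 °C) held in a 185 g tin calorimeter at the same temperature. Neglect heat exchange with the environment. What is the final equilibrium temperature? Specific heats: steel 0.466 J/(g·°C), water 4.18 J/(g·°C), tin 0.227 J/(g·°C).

T_f ≈ 18.5 °C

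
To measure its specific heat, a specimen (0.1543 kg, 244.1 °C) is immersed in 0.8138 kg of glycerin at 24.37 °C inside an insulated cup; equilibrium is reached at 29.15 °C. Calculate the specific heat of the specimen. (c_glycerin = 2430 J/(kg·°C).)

c ≈ 285 J/(kg·°C)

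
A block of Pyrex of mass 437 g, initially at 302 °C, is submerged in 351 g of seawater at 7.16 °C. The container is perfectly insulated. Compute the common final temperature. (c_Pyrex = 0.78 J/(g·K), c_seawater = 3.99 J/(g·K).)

T_f ≈ 64.9 °C

T_f = Σ m_i c_i T_i / Σ m_i c_i:
T_f = (340.86×302 + 1400.5×7.16) / (340.86 + 1400.5)
    = 112967 / 1741.3 ≈ 64.87 °C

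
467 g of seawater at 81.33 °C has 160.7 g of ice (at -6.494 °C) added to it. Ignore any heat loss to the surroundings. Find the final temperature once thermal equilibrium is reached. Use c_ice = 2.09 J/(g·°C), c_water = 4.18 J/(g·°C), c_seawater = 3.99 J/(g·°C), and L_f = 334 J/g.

T_f ≈ 37.7 °C

Heat gained plus heat lost sum to zero:
warm ice to 0 °C: 160.7×2.09×(0 − (-6.494)) = 2181.1; melt ice: 160.7×334 = 53674; meltwater 0→T: 160.7×4.18×T = 671.73 T; seawater cools: 467×3.99×(T − 81.33) = 1863.3(T − 81.33)
2535.1 T = 151545 − 55855 = 95690
T ≈ 37.75 °C. Since T > 0 °C, the all-ice-melts assumption holds.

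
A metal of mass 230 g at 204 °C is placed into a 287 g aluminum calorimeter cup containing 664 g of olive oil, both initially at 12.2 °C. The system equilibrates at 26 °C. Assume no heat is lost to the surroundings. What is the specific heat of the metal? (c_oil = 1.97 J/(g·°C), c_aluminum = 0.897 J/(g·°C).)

c ≈ 0.528 J/(g·°C)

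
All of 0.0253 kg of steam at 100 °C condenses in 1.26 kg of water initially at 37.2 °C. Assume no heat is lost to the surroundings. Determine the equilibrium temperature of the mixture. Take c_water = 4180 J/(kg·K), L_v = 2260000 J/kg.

T_f ≈ 49.1 °C

Setting the total heat transfer to zero:
steam→water at 100 °C releases m L_v = 0.0253·2260000 = 57178; condensate cools 100→T: 0.0253·4180·(T − 100) = 105.75(T − 100); original water: 5266.8(T − 37.2)
5372.6 T = 57178 + 10575 + 195925 = 263678
T ≈ 49.08 °C — below 100 °C, confirming all the steam condensed.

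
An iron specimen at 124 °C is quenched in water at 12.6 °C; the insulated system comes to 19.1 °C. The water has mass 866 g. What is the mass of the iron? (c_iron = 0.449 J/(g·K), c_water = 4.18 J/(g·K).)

m ≈ 500 g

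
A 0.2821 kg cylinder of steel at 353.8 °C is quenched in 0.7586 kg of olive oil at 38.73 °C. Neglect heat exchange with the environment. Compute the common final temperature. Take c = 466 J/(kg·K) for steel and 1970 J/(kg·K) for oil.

T_f ≈ 64.2 °C

Net heat exchanged in the isolated system is zero:
0.2821×466×(T − 353.8) + 0.7586×1970×(T − 38.73) = 0
131.46(T − 353.8) + 1494.4(T − 38.73) = 0
(131.46 + 1494.4) T = 131.46×353.8 + 1494.4×38.73
T = 104390 / 1625.9 = 64.2 °C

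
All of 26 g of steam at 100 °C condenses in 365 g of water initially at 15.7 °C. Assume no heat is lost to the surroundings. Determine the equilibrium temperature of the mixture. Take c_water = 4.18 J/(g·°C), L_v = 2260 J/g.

T_f ≈ 57.3 °C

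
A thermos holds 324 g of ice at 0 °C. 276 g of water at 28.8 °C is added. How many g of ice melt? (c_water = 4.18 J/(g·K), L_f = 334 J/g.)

Water can give up m c ΔT = 276·4.18·28.8 = 33226 J before reaching 0 °C.
Fully melting the ice requires m_ice L_f = 324·334 = 108216 J.
Since 33226 < 108216 J, not all the ice melts; equilibrium is at 0 °C.
Mass melted = 33226/334 ≈ 99.48 g.

m_melted ≈ 99.5 g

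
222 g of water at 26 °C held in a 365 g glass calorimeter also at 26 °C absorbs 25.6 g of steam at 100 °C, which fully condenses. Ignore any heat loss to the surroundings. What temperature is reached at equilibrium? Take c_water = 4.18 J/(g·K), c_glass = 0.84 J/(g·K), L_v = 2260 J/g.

T_f ≈ 75.0 °C

Setting the total heat transfer to zero:
steam→water at 100 °C releases m L_v = 25.6·2260 = 57856
  condensed water 100 °C→T: 107.01(T − 100)
  water warms: 222·4.18·(T − 26) = 927.96(T − 26)
  cup: 306.6(T − 26)
1341.6 T = 57856 + 10701 + 32099 = 100655
T ≈ 75.03 °C (< 100 °C, so full condensation is consistent).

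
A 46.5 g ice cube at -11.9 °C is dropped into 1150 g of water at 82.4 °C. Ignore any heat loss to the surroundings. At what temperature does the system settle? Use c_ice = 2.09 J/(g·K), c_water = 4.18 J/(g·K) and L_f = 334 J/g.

T_f ≈ 75.9 °C

Energy balance with sensible and latent terms:
ice -11.9→0 °C: 46.5×2.09×11.9 = 1156.5; latent heat to melt: 46.5×334 = 15531; meltwater 0→T: 46.5×4.18×T = 194.37 T; water: 4807(T − 82.4)
5001.4 T = 396097 − 16688 = 379409
T ≈ 75.86 °C. Since T > 0 °C, the all-ice-melts assumption holds.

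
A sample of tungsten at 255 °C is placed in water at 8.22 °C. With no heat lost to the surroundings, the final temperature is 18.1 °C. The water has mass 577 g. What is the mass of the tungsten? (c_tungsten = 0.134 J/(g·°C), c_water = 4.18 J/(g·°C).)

m ≈ 751 g

Let T be the final temperature. ΣQ_i = 0:
m·0.134·(18.1 − 255) + 577·4.18·(18.1 − 8.22) = 0
-31.74 m = -23829
m = -23829/-31.74 ≈ 750.7 g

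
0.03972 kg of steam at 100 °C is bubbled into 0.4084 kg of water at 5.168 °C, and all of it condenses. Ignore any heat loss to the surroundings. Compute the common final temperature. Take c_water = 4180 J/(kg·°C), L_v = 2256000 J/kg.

T_f ≈ 61.4 °C

Heat gained plus heat lost sum to zero:
steam→water at 100 °C releases m L_v = 0.03972×2256000 = 89608; condensate cools 100→T: 0.03972×4180×(T − 100) = 166.03(T − 100); original water: 1707.1(T − 5.168)
1873.1 T = 89608 + 16603 + 8822.4 = 115034
T ≈ 61.41 °C — below 100 °C, confirming all the steam condensed.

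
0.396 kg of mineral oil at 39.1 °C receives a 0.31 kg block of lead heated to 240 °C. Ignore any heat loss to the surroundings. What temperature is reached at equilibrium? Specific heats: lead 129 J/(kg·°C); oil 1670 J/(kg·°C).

T_f is the heat-capacity-weighted average of the initial temperatures:
T_f = (39.99*240 + 661.32*39.1) / (39.99 + 661.32)
    = 35455 / 701.31 ≈ 50.56 °C

T_f ≈ 50.6 °C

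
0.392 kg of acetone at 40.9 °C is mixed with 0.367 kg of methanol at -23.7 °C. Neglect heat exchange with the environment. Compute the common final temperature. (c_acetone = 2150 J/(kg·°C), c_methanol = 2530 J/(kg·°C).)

Set heat shed by the hot body equal to heat absorbed by the cold body:
0.392*2150*(40.9 − T) = 0.367*2530*(T − (-23.7))
842.8(40.9 − T) = 928.51(T − (-23.7))
1771.3 T = 12465  ⇒  T ≈ 7.04 °C

T_f ≈ 7.0 °C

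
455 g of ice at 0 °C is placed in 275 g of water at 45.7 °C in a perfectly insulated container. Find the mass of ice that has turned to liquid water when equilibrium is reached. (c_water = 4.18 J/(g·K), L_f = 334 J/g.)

Water can give up m c ΔT = 275×4.18×45.7 = 52532 J before reaching 0 °C.
Fully melting the ice requires m_ice L_f = 455×334 = 151970 J.
That's not enough to melt it all — equilibrium is at 0 °C with ice remaining.
m_melt = 52532 / L_f = 157.3 g.

m_melted ≈ 157 g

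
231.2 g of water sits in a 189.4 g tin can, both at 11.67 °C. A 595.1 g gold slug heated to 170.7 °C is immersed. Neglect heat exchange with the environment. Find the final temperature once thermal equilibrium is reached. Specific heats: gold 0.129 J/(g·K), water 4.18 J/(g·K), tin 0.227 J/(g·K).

T_f ≈ 22.9 °C

Heat gained plus heat lost sum to zero:
595.1*0.129*(T − 170.7) + 231.2*4.18*(T − 11.67) + 189.4*0.227*(T − 11.67) = 0
76.77(T − 170.7) + 966.42(T − 11.67) + 42.99(T − 11.67) = 0
(76.77 + 966.42 + 42.99) T = 76.77*170.7 + 966.42*11.67 + 42.99*11.67
T = 24884 / 1086.2 = 22.9 °C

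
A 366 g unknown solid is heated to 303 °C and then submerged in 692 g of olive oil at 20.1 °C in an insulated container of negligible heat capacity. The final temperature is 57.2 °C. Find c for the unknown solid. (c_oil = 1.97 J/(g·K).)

Setting the total heat transfer to zero:
366×c×(57.2 − 303) + 692×1.97×(57.2 − 20.1) = 0
-89963 c = -50576
c = -50576/-89963 ≈ 0.5622 J/(g·K)

c ≈ 0.562 J/(g·K)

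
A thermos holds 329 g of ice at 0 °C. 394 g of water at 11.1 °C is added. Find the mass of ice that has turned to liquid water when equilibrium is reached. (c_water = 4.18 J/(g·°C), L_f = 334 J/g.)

m_melted ≈ 54.7 g

Cooling the water to 0 °C releases 394×4.18×11.1 = 18281 J.
To melt every bit of ice: 329×334 = 109886 J.
18281 J < 109886 J, so only part of the ice melts and the system sits at 0 °C.
m_melt = 18281 / L_f = 54.73 g.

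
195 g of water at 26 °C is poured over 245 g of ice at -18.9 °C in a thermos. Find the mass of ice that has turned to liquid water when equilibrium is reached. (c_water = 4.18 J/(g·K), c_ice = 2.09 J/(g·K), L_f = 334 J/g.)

m_melted ≈ 34.5 g

Water can give up m c ΔT = 195·4.18·26 = 21193 J before reaching 0 °C.
Warming the ice to 0 °C takes 245·2.09·18.9 = 9677.7 J, leaving 11515 J for melting.
Melting all 245 g of ice would need 245·334 = 81830 J.
Since 11515 < 81830 J, not all the ice melts; equilibrium is at 0 °C.
Mass melted = 11515/334 ≈ 34.48 g.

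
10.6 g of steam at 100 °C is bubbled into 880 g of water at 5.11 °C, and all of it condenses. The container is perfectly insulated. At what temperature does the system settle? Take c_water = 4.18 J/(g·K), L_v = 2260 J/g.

T_f ≈ 12.7 °C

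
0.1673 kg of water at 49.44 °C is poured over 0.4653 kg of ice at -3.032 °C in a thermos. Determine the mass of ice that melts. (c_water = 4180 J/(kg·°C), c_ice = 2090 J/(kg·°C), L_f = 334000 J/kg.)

m_melted ≈ 0.0947 kg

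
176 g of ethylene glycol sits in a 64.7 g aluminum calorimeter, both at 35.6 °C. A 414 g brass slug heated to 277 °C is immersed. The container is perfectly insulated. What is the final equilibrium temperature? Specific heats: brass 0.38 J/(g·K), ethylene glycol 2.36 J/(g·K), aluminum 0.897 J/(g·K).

T_f ≈ 95.8 °C

T_f is the heat-capacity-weighted average of the initial temperatures:
T_f = (157.32·277 + 415.36·35.6 + 58.04·35.6) / (157.32 + 415.36 + 58.04)
    = 60431 / 630.72 ≈ 95.81 °C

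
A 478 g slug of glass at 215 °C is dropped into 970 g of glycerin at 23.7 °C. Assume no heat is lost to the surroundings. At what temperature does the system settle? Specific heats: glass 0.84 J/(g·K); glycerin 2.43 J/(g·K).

T_f ≈ 51.5 °C

|Q_glass| = |Q_glycerin|:
478*0.84*(215 − T) = 970*2.43*(T − 23.7)
401.52(215 − T) = 2357.1(T − 23.7)
2758.6 T = 142190  ⇒  T ≈ 51.54 °C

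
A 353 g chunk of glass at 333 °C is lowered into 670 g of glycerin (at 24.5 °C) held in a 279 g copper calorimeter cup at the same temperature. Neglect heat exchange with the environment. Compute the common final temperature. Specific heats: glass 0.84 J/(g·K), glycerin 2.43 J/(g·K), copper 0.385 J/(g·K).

Let T be the final temperature. ΣQ_i = 0:
353·0.84·(T − 333) + 670·2.43·(T − 24.5) + 279·0.385·(T − 24.5) = 0
(296.52 + 1628.1 + 107.42) T = 296.52·333 + 1628.1·24.5 + 107.42·24.5
T = 141261/2032 ≈ 69.52 °C

T_f ≈ 69.5 °C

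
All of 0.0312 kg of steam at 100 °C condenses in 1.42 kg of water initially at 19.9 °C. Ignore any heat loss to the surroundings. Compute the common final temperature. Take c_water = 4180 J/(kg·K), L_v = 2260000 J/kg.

Net heat exchanged in the isolated system is zero:
latent heat released on condensation: 0.0312×2260000 = 70512; condensed water 100 °C→T: 130.42(T − 100); water warms: 1.42×4180×(T − 19.9) = 5935.6(T − 19.9)
6066 T = 70512 + 13042 + 118118 = 201672
T ≈ 33.25 °C — below 100 °C, confirming all the steam condensed.

T_f ≈ 33.2 °C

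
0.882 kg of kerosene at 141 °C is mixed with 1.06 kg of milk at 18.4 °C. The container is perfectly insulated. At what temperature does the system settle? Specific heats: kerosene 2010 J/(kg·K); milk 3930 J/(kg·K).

Let T be the final temperature. ΣQ_i = 0:
0.882×2010×(T − 141) + 1.06×3930×(T − 18.4) = 0
1772.8(T − 141) + 4165.8(T − 18.4) = 0
(1772.8 + 4165.8) T = 1772.8×141 + 4165.8×18.4
T = 326618 / 5938.6 = 55 °C

T_f ≈ 55.0 °C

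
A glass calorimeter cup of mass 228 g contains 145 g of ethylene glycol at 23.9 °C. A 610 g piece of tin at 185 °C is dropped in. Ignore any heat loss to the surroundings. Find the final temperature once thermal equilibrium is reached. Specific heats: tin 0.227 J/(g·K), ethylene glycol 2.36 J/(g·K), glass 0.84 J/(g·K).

T_f ≈ 57.1 °C

Heat gained plus heat lost sum to zero:
610*0.227*(T − 185) + 145*2.36*(T − 23.9) + 228*0.84*(T − 23.9) = 0
(138.47 + 342.2 + 191.52) T = 138.47*185 + 342.2*23.9 + 191.52*23.9
T ≈ 57.09 °C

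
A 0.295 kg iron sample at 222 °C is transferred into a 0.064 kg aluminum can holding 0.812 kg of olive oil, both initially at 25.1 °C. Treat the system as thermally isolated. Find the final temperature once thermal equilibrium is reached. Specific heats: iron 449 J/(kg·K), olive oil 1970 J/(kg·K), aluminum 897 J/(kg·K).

Energy conservation, ΣQ = 0:
0.295*449*(T − 222) + 0.812*1970*(T − 25.1) + 0.064*897*(T − 25.1) = 0
132.45(T − 222) + 1599.6(T − 25.1) + 57.41(T − 25.1) = 0
1789.5 T = 70997
T = 70997/1789.5 ≈ 39.67 °C

T_f ≈ 39.7 °C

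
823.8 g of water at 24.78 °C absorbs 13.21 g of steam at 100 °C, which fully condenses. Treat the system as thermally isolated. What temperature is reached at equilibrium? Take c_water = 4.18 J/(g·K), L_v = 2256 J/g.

T_f ≈ 34.5 °C

Energy balance with sensible and latent terms:
latent heat released on condensation: 13.21·2256 = 29802; condensate cools 100→T: 13.21·4.18·(T − 100) = 55.22(T − 100); original water: 3443.5(T − 24.78)
3498.7 T = 29802 + 5521.8 + 85330 = 120653
T ≈ 34.49 °C, under the boiling point, so the assumption holds.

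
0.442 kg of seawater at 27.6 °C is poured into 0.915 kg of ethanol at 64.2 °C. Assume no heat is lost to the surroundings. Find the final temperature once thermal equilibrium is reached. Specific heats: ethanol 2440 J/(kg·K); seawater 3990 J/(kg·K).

T_f ≈ 48.0 °C

T_f is the heat-capacity-weighted average of the initial temperatures:
T_f = (2232.6·64.2 + 1763.6·27.6) / (2232.6 + 1763.6)
    = 192008 / 3996.2 ≈ 48.05 °C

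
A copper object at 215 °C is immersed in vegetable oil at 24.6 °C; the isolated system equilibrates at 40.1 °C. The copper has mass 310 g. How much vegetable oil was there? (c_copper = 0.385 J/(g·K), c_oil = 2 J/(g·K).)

m ≈ 673 g

|Q_copper| = |Q_oil|:
310×0.385×(215 − 40.1) = m×2×(40.1 − 24.6)
31 m = 20874  ⇒  m ≈ 673.4 g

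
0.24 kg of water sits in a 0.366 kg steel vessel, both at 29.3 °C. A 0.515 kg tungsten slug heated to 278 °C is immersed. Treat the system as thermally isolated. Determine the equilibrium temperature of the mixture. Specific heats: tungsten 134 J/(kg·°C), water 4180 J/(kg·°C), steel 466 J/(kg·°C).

Conservation of energy gives ΣQ = 0:
0.515·134·(T − 278) + 0.24·4180·(T − 29.3) + 0.366·466·(T − 29.3) = 0
(69.01 + 1003.2 + 170.56) T = 69.01·278 + 1003.2·29.3 + 170.56·29.3
T ≈ 43.11 °C

T_f ≈ 43.1 °C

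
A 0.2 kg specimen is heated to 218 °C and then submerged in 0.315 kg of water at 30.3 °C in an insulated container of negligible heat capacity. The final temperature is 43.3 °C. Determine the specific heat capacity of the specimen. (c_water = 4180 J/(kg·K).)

Setting the total heat transfer to zero:
0.2·c·(43.3 − 218) + 0.315·4180·(43.3 − 30.3) = 0
-34.94 c = -17117
c = -17117/-34.94 ≈ 489.9 J/(kg·K)

c ≈ 490 J/(kg·K)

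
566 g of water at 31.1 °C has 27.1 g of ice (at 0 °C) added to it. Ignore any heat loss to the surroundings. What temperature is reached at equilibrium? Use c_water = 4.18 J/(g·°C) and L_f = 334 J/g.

Taking heat into each body as positive, Σ m c ΔT = 0:
melt ice: 27.1·334 = 9051.4
  warm the meltwater: 113.28 T
  water: 2365.9(T − 31.1)
2479.2 T = 73579 − 9051.4 = 64527
T ≈ 26.03 °C. Since T > 0 °C, the all-ice-melts assumption holds.

T_f ≈ 26.0 °C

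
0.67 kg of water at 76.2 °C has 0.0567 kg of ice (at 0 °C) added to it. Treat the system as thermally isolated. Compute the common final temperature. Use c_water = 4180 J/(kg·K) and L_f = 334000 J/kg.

Net heat exchanged in the isolated system is zero:
melt ice: 0.0567·334000 = 18938; meltwater 0→T: 0.0567·4180·T = 237.01 T; water: 2800.6(T − 76.2)
3037.6 T = 213406 − 18938 = 194468
T ≈ 64.02 °C (positive, so assuming full melt was valid).

T_f ≈ 64.0 °C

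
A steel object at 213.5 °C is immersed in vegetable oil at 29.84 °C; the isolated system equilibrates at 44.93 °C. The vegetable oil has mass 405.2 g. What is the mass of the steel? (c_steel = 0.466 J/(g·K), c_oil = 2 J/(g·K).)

Heat lost by the steel = heat gained by the oil:
m×0.466×(213.5 − 44.93) = 405.2×2×(44.93 − 29.84)
78.55 m = 12229  ⇒  m ≈ 155.7 g

m ≈ 156 g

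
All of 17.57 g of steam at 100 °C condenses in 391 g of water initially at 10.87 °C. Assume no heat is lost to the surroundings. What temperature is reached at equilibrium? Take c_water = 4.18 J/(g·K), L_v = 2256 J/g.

T_f ≈ 37.9 °C

Taking heat into each body as positive, Σ m c ΔT = 0:
latent heat released on condensation: 17.57·2256 = 39638; condensed water 100 °C→T: 73.44(T − 100); original water: 1634.4(T − 10.87)
1707.8 T = 39638 + 7344.3 + 17766 = 64748
T ≈ 37.91 °C — below 100 °C, confirming all the steam condensed.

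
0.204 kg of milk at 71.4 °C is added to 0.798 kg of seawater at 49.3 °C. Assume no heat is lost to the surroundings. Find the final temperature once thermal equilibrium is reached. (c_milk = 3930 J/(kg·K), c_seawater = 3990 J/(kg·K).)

Energy conservation, ΣQ = 0:
0.204·3930·(T − 71.4) + 0.798·3990·(T − 49.3) = 0
801.72(T − 71.4) + 3184(T − 49.3) = 0
(801.72 + 3184) T = 801.72·71.4 + 3184·49.3
T = 214215 / 3985.7 = 53.7 °C

T_f ≈ 53.7 °C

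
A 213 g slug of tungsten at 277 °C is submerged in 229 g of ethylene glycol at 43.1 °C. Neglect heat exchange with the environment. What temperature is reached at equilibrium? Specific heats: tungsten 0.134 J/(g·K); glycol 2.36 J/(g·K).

T_f ≈ 54.8 °C

Heat gained plus heat lost sum to zero:
213×0.134×(T − 277) + 229×2.36×(T − 43.1) = 0
(28.54 + 540.44) T = 28.54×277 + 540.44×43.1
T = 31199/568.98 ≈ 54.83 °C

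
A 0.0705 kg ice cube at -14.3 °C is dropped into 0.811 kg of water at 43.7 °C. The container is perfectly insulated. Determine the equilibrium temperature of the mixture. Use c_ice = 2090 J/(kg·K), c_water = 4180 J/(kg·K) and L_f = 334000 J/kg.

Setting the total heat transfer to zero:
ice -14.3→0 °C: 0.0705×2090×14.3 = 2107
  latent heat to melt: 0.0705×334000 = 23547
  warm the meltwater: 294.69 T
  water cools: 0.811×4180×(T − 43.7) = 3390(T − 43.7)
3684.7 T = 148142 − 25654 = 122488
T ≈ 33.24 °C (positive, so assuming full melt was valid).

T_f ≈ 33.2 °C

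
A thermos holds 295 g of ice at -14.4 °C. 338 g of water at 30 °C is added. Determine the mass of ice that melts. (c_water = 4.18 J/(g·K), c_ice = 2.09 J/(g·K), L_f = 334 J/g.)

m_melted ≈ 100 g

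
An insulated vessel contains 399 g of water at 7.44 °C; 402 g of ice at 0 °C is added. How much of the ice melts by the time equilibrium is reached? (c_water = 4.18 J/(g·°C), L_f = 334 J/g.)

Water can give up m c ΔT = 399×4.18×7.44 = 12409 J before reaching 0 °C.
To melt every bit of ice: 402×334 = 134268 J.
That's not enough to melt it all — equilibrium is at 0 °C with ice remaining.
m_melted×334 = 12409  ⇒  m_melted ≈ 37.15 g.

m_melted ≈ 37.2 g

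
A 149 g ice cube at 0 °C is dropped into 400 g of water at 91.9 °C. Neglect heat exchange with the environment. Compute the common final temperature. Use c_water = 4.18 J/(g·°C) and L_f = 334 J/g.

T_f ≈ 45.3 °C

Net heat exchanged in the isolated system is zero:
fusion: m_ice L_f = 149·334 = 49766
  warm the meltwater: 622.82 T
  water cools: 400·4.18·(T − 91.9) = 1672(T − 91.9)
2294.8 T = 153657 − 49766 = 103891
T ≈ 45.27 °C. Since T > 0 °C, the all-ice-melts assumption holds.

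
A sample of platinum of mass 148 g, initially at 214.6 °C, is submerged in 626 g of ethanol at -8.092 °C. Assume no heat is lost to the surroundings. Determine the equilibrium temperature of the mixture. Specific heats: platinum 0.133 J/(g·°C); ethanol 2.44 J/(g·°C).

T_f ≈ -5.3 °C

T_f = Σ m_i c_i T_i / Σ m_i c_i:
T_f = (19.68*214.6 + 1527.4*(-8.092)) / (19.68 + 1527.4)
    = -8135.9 / 1547.1 ≈ -5.26 °C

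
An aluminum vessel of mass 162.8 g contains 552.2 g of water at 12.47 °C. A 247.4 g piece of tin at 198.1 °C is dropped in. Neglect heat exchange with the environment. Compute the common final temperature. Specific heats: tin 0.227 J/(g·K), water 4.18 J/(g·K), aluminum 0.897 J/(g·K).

T_f ≈ 16.6 °C

Taking heat into each body as positive, Σ m c ΔT = 0:
247.4×0.227×(T − 198.1) + 552.2×4.18×(T − 12.47) + 162.8×0.897×(T − 12.47) = 0
56.16(T − 198.1) + 2308.2(T − 12.47) + 146.03(T − 12.47) = 0
2510.4 T = 41729
T ≈ 16.62 °C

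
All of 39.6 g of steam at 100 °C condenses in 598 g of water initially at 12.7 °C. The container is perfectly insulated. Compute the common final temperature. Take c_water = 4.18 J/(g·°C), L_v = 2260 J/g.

T_f ≈ 51.7 °C

Net heat exchanged in the isolated system is zero:
latent heat released on condensation: 39.6×2260 = 89496
  condensed water 100 °C→T: 165.53(T − 100)
  original water: 2499.6(T − 12.7)
2665.2 T = 89496 + 16553 + 31745 = 137794
T ≈ 51.70 °C, under the boiling point, so the assumption holds.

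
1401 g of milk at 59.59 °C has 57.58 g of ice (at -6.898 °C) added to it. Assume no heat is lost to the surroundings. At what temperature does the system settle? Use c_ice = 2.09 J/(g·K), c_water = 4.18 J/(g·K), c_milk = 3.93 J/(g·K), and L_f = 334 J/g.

T_f ≈ 53.6 °C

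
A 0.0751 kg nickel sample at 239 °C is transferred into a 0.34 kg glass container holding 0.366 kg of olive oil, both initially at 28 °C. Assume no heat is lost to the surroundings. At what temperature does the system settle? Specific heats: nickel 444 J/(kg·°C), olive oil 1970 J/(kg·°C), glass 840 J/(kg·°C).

T_f ≈ 34.8 °C

Energy conservation, ΣQ = 0:
0.0751·444·(T − 239) + 0.366·1970·(T − 28) + 0.34·840·(T − 28) = 0
1040 T = 36155
T = 36155 / 1040 = 34.8 °C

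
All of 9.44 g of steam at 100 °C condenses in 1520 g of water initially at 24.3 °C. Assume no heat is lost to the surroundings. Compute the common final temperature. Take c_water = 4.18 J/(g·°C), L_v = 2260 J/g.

T_f ≈ 28.1 °C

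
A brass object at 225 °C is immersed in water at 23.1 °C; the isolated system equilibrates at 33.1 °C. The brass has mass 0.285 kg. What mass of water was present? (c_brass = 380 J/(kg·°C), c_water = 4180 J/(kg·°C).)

m ≈ 0.497 kg

|Q_brass| = |Q_water|:
0.285·380·(225 − 33.1) = m·4180·(33.1 − 23.1)
41800 m = 20783  ⇒  m ≈ 0.4972 kg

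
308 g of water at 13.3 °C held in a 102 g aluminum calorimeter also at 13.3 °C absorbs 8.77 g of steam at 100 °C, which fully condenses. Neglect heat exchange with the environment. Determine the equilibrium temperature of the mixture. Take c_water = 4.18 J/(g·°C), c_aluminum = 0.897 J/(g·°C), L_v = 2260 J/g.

Conservation of energy gives ΣQ = 0:
latent heat released on condensation: 8.77·2260 = 19820; condensate cools 100→T: 8.77·4.18·(T − 100) = 36.66(T − 100); original water: 1287.4(T − 13.3); aluminum cup: 102·0.897·(T − 13.3) = 91.49(T − 13.3)
1415.6 T = 19820 + 3665.9 + 18340 = 41826
T ≈ 29.55 °C (< 100 °C, so full condensation is consistent).

T_f ≈ 29.5 °C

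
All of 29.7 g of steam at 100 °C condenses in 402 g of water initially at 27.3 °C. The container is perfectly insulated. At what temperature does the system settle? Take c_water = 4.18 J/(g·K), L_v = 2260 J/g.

Net heat exchanged in the isolated system is zero:
condense steam: −29.7·2260 = −67122
  condensed water 100 °C→T: 124.15(T − 100)
  water warms: 402·4.18·(T − 27.3) = 1680.4(T − 27.3)
1804.5 T = 67122 + 12415 + 45874 = 125410
T ≈ 69.50 °C — below 100 °C, confirming all the steam condensed.

T_f ≈ 69.5 °C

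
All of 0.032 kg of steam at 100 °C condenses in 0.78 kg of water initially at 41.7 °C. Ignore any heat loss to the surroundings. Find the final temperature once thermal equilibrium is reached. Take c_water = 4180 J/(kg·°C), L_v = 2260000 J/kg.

T_f ≈ 65.3 °C

Conservation of energy gives ΣQ = 0:
condense steam: −0.032×2260000 = −72320
  condensed water 100 °C→T: 133.76(T − 100)
  water warms: 0.78×4180×(T − 41.7) = 3260.4(T − 41.7)
3394.2 T = 72320 + 13376 + 135959 = 221655
T ≈ 65.30 °C (< 100 °C, so full condensation is consistent).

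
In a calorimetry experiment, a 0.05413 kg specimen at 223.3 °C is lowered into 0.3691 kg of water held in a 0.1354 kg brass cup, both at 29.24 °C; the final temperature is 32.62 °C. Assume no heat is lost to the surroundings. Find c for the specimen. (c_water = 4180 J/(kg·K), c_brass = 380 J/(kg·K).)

Net heat exchanged in the isolated system is zero:
0.05413×c×(32.62 − 223.3) + 0.3691×4180×(32.62 − 29.24) + 0.1354×380×(32.62 − 29.24) = 0
-10.32 c = -5388.7
c = -5388.7/-10.32 ≈ 522.1 J/(kg·K)

c ≈ 522 J/(kg·K)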